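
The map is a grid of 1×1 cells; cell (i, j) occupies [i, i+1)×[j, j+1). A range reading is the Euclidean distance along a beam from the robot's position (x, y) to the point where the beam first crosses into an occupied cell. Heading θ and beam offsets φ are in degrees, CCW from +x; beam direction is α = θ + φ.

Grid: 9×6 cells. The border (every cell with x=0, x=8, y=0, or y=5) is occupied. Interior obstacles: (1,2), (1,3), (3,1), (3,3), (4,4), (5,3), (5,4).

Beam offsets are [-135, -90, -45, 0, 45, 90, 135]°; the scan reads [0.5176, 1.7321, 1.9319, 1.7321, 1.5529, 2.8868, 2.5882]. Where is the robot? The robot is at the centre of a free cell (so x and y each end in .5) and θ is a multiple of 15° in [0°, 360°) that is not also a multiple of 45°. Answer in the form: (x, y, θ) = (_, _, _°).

The pose lattice has 21·16 = 336 candidates. Test each by forward raycasting.
  (2.5, 4.5, 285°): beam 1 = 1.0000 ≠ 0.5176 ✗
  (4.5, 1.5, 285°): beam 1 = 0.5774 ≠ 0.5176 ✗
  (6.5, 1.5, 330°): beam 1 = 1.9319 ≠ 0.5176 ✗
  (3.5, 4.5, 240°): beam 2 = 1.0000 ≠ 1.7321 ✗
  (7.5, 1.5, 285°): beam 1 = 4.0415 ≠ 0.5176 ✗
  …
  (5.5, 2.5, 240°): r_1=0.5176, r_2=1.7321, r_3=1.9319, r_4=1.7321, r_5=1.5529, r_6=2.8868, r_7=2.5882 — all match ✓
Only this pose fits every beam.

(x, y, θ) = (5.5, 2.5, 240°)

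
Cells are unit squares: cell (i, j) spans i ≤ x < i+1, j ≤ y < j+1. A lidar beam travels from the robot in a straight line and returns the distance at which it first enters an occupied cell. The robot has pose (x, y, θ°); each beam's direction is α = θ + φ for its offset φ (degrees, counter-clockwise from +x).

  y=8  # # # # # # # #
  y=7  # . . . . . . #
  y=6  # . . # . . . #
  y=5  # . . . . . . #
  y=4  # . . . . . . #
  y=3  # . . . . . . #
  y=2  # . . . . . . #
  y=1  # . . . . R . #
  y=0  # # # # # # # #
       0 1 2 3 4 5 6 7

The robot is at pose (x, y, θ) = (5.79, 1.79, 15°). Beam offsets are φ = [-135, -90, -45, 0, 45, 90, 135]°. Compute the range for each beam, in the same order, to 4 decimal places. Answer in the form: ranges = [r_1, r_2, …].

beam 1: φ=-135°, α=240°
  d=(-0.5000,-0.8660)  start (5,1)  tX=1.5800 tY=0.9122  stride 1/|dx|=2.0000 1/|dy|=1.1547
    cross y-line → (5,0), t=0.9122 (wall)
  → r_1 = 0.9122
beam 2: φ=-90°, α=285°
  d=(0.2588,-0.9659)  start (5,1)  tX=0.8114 tY=0.8179  stride 1/|dx|=3.8637 1/|dy|=1.0353
    cross x-line → (6,1), t=0.8114
    cross y-line → (6,0), t=0.8179 (wall)
  → r_2 = 0.8179
beam 3: φ=-45°, α=330°
  d=(0.8660,-0.5000)  start (5,1)  tX=0.2425 tY=1.5800  stride 1/|dx|=1.1547 1/|dy|=2.0000
    cross x-line → (6,1), t=0.2425
    cross x-line → (7,1), t=1.3972 (wall)
  → r_3 = 1.3972
beam 4: φ=0°, α=15°
  d=(0.9659,0.2588)  start (5,1)  tX=0.2174 tY=0.8114  stride 1/|dx|=1.0353 1/|dy|=3.8637
    cross x-line → (6,1), t=0.2174
    cross y-line → (6,2), t=0.8114
    cross x-line → (7,2), t=1.2527 (wall)
  → r_4 = 1.2527
beam 5: φ=45°, α=60°
  d=(0.5000,0.8660)  start (5,1)  tX=0.4200 tY=0.2425  stride 1/|dx|=2.0000 1/|dy|=1.1547
    cross y-line → (5,2), t=0.2425
    cross x-line → (6,2), t=0.4200
    cross y-line → (6,3), t=1.3972
    cross x-line → (7,3), t=2.4200 (wall)
  → r_5 = 2.4200
beam 6: φ=90°, α=105°
  d=(-0.2588,0.9659)  start (5,1)  tX=3.0523 tY=0.2174  stride 1/|dx|=3.8637 1/|dy|=1.0353
    cross y-line → (5,2), t=0.2174
    cross y-line → (5,3), t=1.2527
    cross y-line → (5,4), t=2.2880
    cross x-line → (4,4), t=3.0523
    cross y-line → (4,5), t=3.3232
    cross y-line → (4,6), t=4.3585
    cross y-line → (4,7), t=5.3938
    cross y-line → (4,8), t=6.4291 (wall)
  → r_6 = 6.4291
beam 7: φ=135°, α=150°
  d=(-0.8660,0.5000)  start (5,1)  tX=0.9122 tY=0.4200  stride 1/|dx|=1.1547 1/|dy|=2.0000
    cross y-line → (5,2), t=0.4200
    cross x-line → (4,2), t=0.9122
    cross x-line → (3,2), t=2.0669
    cross y-line → (3,3), t=2.4200
    cross x-line → (2,3), t=3.2216
    cross x-line → (1,3), t=4.3763
    cross y-line → (1,4), t=4.4200
    cross x-line → (0,4), t=5.5310 (wall)
  → r_7 = 5.5310

ranges = [0.9122, 0.8179, 1.3972, 1.2527, 2.4200, 6.4291, 5.5310]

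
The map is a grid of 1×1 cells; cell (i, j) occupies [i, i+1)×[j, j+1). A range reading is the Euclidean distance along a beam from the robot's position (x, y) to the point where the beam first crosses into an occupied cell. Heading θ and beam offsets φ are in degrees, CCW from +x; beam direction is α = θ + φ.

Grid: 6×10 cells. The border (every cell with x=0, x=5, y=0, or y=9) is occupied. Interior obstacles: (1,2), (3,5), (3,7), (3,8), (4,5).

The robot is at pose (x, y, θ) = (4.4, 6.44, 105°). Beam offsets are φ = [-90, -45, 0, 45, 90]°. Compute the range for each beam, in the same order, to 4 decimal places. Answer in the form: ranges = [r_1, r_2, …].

ranges = [0.6212, 1.2000, 1.5455, 1.1200, 3.5199]

beam 1: φ=-90°, α=15°
  dir = (cos 15°, sin 15°) = (0.9659, 0.2588); from cell (4,6)
  next x-line at t=0.6212, next y-line at t=2.1637; Δt_x=1.0353, Δt_y=3.8637
    x: enter (5,6) at t=0.6212 ← occupied
  → r_1 = 0.6212
beam 2: φ=-45°, α=60°
  dir = (cos 60°, sin 60°) = (0.5000, 0.8660); from cell (4,6)
  next x-line at t=1.2000, next y-line at t=0.6466; Δt_x=2.0000, Δt_y=1.1547
    y: enter (4,7) at t=0.6466
    x: enter (5,7) at t=1.2000 ← occupied
  → r_2 = 1.2000
beam 3: φ=0°, α=105°
  dir = (cos 105°, sin 105°) = (-0.2588, 0.9659); from cell (4,6)
  next x-line at t=1.5455, next y-line at t=0.5798; Δt_x=3.8637, Δt_y=1.0353
    y: enter (4,7) at t=0.5798
    x: enter (3,7) at t=1.5455 ← occupied
  → r_3 = 1.5455
beam 4: φ=45°, α=150°
  dir = (cos 150°, sin 150°) = (-0.8660, 0.5000); from cell (4,6)
  next x-line at t=0.4619, next y-line at t=1.1200; Δt_x=1.1547, Δt_y=2.0000
    x: enter (3,6) at t=0.4619
    y: enter (3,7) at t=1.1200 ← occupied
  → r_4 = 1.1200
beam 5: φ=90°, α=195°
  dir = (cos 195°, sin 195°) = (-0.9659, -0.2588); from cell (4,6)
  next x-line at t=0.4141, next y-line at t=1.7000; Δt_x=1.0353, Δt_y=3.8637
    x: enter (3,6) at t=0.4141
    x: enter (2,6) at t=1.4494
    y: enter (2,5) at t=1.7000
    x: enter (1,5) at t=2.4847
    x: enter (0,5) at t=3.5199 ← occupied
  → r_5 = 3.5199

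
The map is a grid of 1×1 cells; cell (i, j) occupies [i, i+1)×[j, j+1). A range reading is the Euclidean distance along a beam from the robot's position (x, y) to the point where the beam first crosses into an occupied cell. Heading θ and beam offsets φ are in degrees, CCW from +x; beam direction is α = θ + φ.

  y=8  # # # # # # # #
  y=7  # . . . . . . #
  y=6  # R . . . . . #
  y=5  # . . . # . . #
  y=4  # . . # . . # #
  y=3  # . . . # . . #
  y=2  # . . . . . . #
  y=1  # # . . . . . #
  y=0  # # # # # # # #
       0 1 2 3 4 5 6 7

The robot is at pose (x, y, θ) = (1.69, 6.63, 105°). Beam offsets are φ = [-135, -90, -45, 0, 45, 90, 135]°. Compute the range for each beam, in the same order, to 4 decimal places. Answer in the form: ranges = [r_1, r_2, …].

ranges = [2.6674, 5.2933, 1.5819, 1.4183, 0.7967, 0.7143, 1.3800]

beam 1: φ=-135°, α=330°
  cosα=0.8660 sinα=-0.5000 | (1,6) | tMaxX 0.3580 tMaxY 1.2600 | tΔX 1.1547 tΔY 2.0000
    t=0.3580 [x] (2,6)
    t=1.2600 [y] (2,5)
    t=1.5127 [x] (3,5)
    t=2.6674 [x] (4,5) — stop
  → r_1 = 2.6674
beam 2: φ=-90°, α=15°
  cosα=0.9659 sinα=0.2588 | (1,6) | tMaxX 0.3209 tMaxY 1.4296 | tΔX 1.0353 tΔY 3.8637
    t=0.3209 [x] (2,6)
    t=1.3562 [x] (3,6)
    t=1.4296 [y] (3,7)
    t=2.3915 [x] (4,7)
    t=3.4268 [x] (5,7)
    t=4.4620 [x] (6,7)
    t=5.2933 [y] (6,8) — stop
  → r_2 = 5.2933
beam 3: φ=-45°, α=60°
  cosα=0.5000 sinα=0.8660 | (1,6) | tMaxX 0.6200 tMaxY 0.4272 | tΔX 2.0000 tΔY 1.1547
    t=0.4272 [y] (1,7)
    t=0.6200 [x] (2,7)
    t=1.5819 [y] (2,8) — stop
  → r_3 = 1.5819
beam 4: φ=0°, α=105°
  cosα=-0.2588 sinα=0.9659 | (1,6) | tMaxX 2.6660 tMaxY 0.3831 | tΔX 3.8637 tΔY 1.0353
    t=0.3831 [y] (1,7)
    t=1.4183 [y] (1,8) — stop
  → r_4 = 1.4183
beam 5: φ=45°, α=150°
  cosα=-0.8660 sinα=0.5000 | (1,6) | tMaxX 0.7967 tMaxY 0.7400 | tΔX 1.1547 tΔY 2.0000
    t=0.7400 [y] (1,7)
    t=0.7967 [x] (0,7) — stop
  → r_5 = 0.7967
beam 6: φ=90°, α=195°
  cosα=-0.9659 sinα=-0.2588 | (1,6) | tMaxX 0.7143 tMaxY 2.4341 | tΔX 1.0353 tΔY 3.8637
    t=0.7143 [x] (0,6) — stop
  → r_6 = 0.7143
beam 7: φ=135°, α=240°
  cosα=-0.5000 sinα=-0.8660 | (1,6) | tMaxX 1.3800 tMaxY 0.7275 | tΔX 2.0000 tΔY 1.1547
    t=0.7275 [y] (1,5)
    t=1.3800 [x] (0,5) — stop
  → r_7 = 1.3800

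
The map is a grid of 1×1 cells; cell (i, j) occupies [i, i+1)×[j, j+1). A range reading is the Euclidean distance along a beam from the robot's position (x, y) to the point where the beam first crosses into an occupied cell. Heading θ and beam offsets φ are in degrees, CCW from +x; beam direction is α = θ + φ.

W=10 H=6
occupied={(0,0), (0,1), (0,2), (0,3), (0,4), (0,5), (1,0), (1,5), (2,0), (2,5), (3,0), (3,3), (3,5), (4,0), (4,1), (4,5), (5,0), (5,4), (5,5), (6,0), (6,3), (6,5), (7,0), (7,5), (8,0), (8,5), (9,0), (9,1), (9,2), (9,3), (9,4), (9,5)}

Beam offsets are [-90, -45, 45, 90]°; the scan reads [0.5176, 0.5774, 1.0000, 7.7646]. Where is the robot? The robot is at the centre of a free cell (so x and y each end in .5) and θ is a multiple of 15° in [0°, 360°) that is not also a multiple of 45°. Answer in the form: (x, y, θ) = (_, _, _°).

The pose lattice has 28·16 = 448 candidates. Test each by forward raycasting.
  (7.5, 3.5, 15°): beam 1 = 2.5882 ≠ 0.5176 ✗
  (6.5, 4.5, 195°): beam 3 = 0.5774 ≠ 1.0000 ✗
  (2.5, 4.5, 300°): beam 1 = 1.7321 ≠ 0.5176 ✗
  …
  (1.5, 1.5, 285°): r_1=0.5176, r_2=0.5774, r_3=1.0000, r_4=7.7646 — all match ✓
Unique over the lattice → pose = (1.5, 1.5, 285°).

(x, y, θ) = (1.5, 1.5, 285°)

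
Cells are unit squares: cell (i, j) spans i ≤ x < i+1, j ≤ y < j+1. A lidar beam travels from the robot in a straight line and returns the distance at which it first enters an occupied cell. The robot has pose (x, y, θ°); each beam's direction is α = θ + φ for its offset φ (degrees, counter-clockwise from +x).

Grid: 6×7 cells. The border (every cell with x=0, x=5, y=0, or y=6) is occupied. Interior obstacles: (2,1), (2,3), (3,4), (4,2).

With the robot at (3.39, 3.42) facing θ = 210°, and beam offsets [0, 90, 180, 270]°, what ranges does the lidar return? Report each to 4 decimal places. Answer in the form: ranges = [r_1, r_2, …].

ranges = [0.4503, 1.2200, 1.8591, 0.6697]

beam 1: φ=0°, α=210°
  direction (-0.8660, -0.5000); cell (3,3); t to first gridline: x 0.4503, y 0.8400 (then +1.1547 / +2.0000)
    (2,3) via x @ 0.4503  # hit
  → r_1 = 0.4503
beam 2: φ=90°, α=300°
  direction (0.5000, -0.8660); cell (3,3); t to first gridline: x 1.2200, y 0.4850 (then +2.0000 / +1.1547)
    (3,2) via y @ 0.4850
    (4,2) via x @ 1.2200  # hit
  → r_2 = 1.2200
beam 3: φ=180°, α=30°
  direction (0.8660, 0.5000); cell (3,3); t to first gridline: x 0.7044, y 1.1600 (then +1.1547 / +2.0000)
    (4,3) via x @ 0.7044
    (4,4) via y @ 1.1600
    (5,4) via x @ 1.8591  # hit
  → r_3 = 1.8591
beam 4: φ=270°, α=120°
  direction (-0.5000, 0.8660); cell (3,3); t to first gridline: x 0.7800, y 0.6697 (then +2.0000 / +1.1547)
    (3,4) via y @ 0.6697  # hit
  → r_4 = 0.6697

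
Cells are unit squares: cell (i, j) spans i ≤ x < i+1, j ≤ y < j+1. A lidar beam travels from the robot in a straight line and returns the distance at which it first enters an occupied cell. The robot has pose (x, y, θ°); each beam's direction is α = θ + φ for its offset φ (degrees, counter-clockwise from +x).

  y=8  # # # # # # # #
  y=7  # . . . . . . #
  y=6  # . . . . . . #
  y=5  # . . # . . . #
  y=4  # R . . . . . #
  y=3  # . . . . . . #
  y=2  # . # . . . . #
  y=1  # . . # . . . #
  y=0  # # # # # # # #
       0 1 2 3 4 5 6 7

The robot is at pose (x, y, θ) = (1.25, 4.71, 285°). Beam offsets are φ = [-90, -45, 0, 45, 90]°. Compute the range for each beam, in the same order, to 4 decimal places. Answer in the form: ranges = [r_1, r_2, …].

beam 1: φ=-90°, α=195°
  dir = (cos 195°, sin 195°) = (-0.9659, -0.2588); from cell (1,4)
  next x-line at t=0.2588, next y-line at t=2.7432; Δt_x=1.0353, Δt_y=3.8637
    x: enter (0,4) at t=0.2588 ← occupied
  → r_1 = 0.2588
beam 2: φ=-45°, α=240°
  dir = (cos 240°, sin 240°) = (-0.5000, -0.8660); from cell (1,4)
  next x-line at t=0.5000, next y-line at t=0.8198; Δt_x=2.0000, Δt_y=1.1547
    x: enter (0,4) at t=0.5000 ← occupied
  → r_2 = 0.5000
beam 3: φ=0°, α=285°
  dir = (cos 285°, sin 285°) = (0.2588, -0.9659); from cell (1,4)
  next x-line at t=2.8978, next y-line at t=0.7350; Δt_x=3.8637, Δt_y=1.0353
    y: enter (1,3) at t=0.7350
    y: enter (1,2) at t=1.7703
    y: enter (1,1) at t=2.8056
    x: enter (2,1) at t=2.8978
    y: enter (2,0) at t=3.8409 ← occupied
  → r_3 = 3.8409
beam 4: φ=45°, α=330°
  dir = (cos 330°, sin 330°) = (0.8660, -0.5000); from cell (1,4)
  next x-line at t=0.8660, next y-line at t=1.4200; Δt_x=1.1547, Δt_y=2.0000
    x: enter (2,4) at t=0.8660
    y: enter (2,3) at t=1.4200
    x: enter (3,3) at t=2.0207
    x: enter (4,3) at t=3.1754
    y: enter (4,2) at t=3.4200
    x: enter (5,2) at t=4.3301
    y: enter (5,1) at t=5.4200
    x: enter (6,1) at t=5.4848
    x: enter (7,1) at t=6.6395 ← occupied
  → r_4 = 6.6395
beam 5: φ=90°, α=15°
  dir = (cos 15°, sin 15°) = (0.9659, 0.2588); from cell (1,4)
  next x-line at t=0.7765, next y-line at t=1.1205; Δt_x=1.0353, Δt_y=3.8637
    x: enter (2,4) at t=0.7765
    y: enter (2,5) at t=1.1205
    x: enter (3,5) at t=1.8117 ← occupied
  → r_5 = 1.8117

ranges = [0.2588, 0.5000, 3.8409, 6.6395, 1.8117]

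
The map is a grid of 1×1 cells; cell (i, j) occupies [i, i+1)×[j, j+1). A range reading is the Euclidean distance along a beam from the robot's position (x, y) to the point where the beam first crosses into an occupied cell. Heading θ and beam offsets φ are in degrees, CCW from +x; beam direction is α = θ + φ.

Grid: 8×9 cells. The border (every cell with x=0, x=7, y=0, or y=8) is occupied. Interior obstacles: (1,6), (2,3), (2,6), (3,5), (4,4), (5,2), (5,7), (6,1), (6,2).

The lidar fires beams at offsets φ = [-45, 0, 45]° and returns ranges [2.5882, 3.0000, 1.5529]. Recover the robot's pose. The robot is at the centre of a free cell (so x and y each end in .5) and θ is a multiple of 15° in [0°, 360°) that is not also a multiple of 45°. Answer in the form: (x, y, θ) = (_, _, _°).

Enumerate (i+0.5, j+0.5, θ) over the 33 free cells and 16 admissible headings. For each, cast all 3 beams and compare to the given ranges.
  (5.5, 5.5, 240°): beam 1 = 1.5529 ≠ 2.5882 ✗
  (6.5, 5.5, 150°): beam 1 = 1.9319 ≠ 2.5882 ✗
  (1.5, 1.5, 285°): beam 1 = 0.5774 ≠ 2.5882 ✗
  …
  (2.5, 1.5, 60°): r_1=2.5882, r_2=3.0000, r_3=1.5529 — all match ✓
Only this pose fits every beam.

(x, y, θ) = (2.5, 1.5, 60°)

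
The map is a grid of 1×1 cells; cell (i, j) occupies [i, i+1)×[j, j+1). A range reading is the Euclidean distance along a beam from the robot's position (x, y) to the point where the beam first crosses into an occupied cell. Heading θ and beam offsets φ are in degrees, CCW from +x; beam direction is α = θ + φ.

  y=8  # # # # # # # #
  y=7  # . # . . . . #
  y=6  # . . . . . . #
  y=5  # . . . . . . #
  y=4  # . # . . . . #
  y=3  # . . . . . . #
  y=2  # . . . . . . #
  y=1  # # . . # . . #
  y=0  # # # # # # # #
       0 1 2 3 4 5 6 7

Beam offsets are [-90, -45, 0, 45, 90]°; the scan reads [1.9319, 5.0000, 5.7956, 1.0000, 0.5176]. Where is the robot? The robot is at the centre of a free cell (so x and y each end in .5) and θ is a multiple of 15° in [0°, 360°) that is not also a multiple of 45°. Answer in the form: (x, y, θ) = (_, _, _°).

(x, y, θ) = (6.5, 7.5, 255°)

Candidates: 38 free-cell centres × 16 headings = 608 poses. Raycast each; keep the one whose scan matches to 4 dp.
  (5.5, 6.5, 60°): beam 1 = 1.7321 ≠ 1.9319 ✗
  (6.5, 2.5, 165°): beam 2 = 6.3509 ≠ 5.0000 ✗
  (1.5, 3.5, 150°): beam 1 = 1.0000 ≠ 1.9319 ✗
  (1.5, 4.5, 60°): beam 1 = 0.5774 ≠ 1.9319 ✗
  (2.5, 2.5, 210°): beam 1 = 3.0000 ≠ 1.9319 ✗
  …
  (6.5, 7.5, 255°): r_1=1.9319, r_2=5.0000, r_3=5.7956, r_4=1.0000, r_5=0.5176 — all match ✓
No second candidate reproduces the full scan.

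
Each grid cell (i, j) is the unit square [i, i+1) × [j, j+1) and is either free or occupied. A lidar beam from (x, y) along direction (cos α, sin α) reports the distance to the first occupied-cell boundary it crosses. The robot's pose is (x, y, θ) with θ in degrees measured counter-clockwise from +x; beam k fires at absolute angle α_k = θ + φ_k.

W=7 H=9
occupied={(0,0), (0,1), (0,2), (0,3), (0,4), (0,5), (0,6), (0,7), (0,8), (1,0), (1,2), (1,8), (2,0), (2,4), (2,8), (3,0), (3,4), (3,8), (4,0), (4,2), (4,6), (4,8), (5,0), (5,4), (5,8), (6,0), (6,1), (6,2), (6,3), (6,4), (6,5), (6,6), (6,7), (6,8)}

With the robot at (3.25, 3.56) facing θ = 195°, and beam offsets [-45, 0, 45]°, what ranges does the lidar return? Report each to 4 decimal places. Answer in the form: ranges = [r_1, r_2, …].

ranges = [0.8800, 2.1637, 2.9560]

beam 1: φ=-45°, α=150°
  direction (-0.8660, 0.5000); cell (3,3); t to first gridline: x 0.2887, y 0.8800 (then +1.1547 / +2.0000)
    (2,3) via x @ 0.2887
    (2,4) via y @ 0.8800  # hit
  → r_1 = 0.8800
beam 2: φ=0°, α=195°
  direction (-0.9659, -0.2588); cell (3,3); t to first gridline: x 0.2588, y 2.1637 (then +1.0353 / +3.8637)
    (2,3) via x @ 0.2588
    (1,3) via x @ 1.2941
    (1,2) via y @ 2.1637  # hit
  → r_2 = 2.1637
beam 3: φ=45°, α=240°
  direction (-0.5000, -0.8660); cell (3,3); t to first gridline: x 0.5000, y 0.6466 (then +2.0000 / +1.1547)
    (2,3) via x @ 0.5000
    (2,2) via y @ 0.6466
    (2,1) via y @ 1.8013
    (1,1) via x @ 2.5000
    (1,0) via y @ 2.9560  # hit
  → r_3 = 2.9560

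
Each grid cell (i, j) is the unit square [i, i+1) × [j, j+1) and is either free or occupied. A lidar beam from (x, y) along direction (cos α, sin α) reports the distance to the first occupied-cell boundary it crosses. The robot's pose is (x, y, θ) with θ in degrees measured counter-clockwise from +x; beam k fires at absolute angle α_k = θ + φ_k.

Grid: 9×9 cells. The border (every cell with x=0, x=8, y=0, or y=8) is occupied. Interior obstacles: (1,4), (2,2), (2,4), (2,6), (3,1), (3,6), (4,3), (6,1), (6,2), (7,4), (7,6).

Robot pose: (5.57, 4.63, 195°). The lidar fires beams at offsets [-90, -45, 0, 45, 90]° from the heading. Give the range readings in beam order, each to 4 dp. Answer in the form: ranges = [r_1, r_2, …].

beam 1: φ=-90°, α=105°
  direction (-0.2588, 0.9659); cell (5,4); t to first gridline: x 2.2023, y 0.3831 (then +3.8637 / +1.0353)
    (5,5) via y @ 0.3831
    (5,6) via y @ 1.4183
    (4,6) via x @ 2.2023
    (4,7) via y @ 2.4536
    (4,8) via y @ 3.4889  # hit
  → r_1 = 3.4889
beam 2: φ=-45°, α=150°
  direction (-0.8660, 0.5000); cell (5,4); t to first gridline: x 0.6582, y 0.7400 (then +1.1547 / +2.0000)
    (4,4) via x @ 0.6582
    (4,5) via y @ 0.7400
    (3,5) via x @ 1.8129
    (3,6) via y @ 2.7400  # hit
  → r_2 = 2.7400
beam 3: φ=0°, α=195°
  direction (-0.9659, -0.2588); cell (5,4); t to first gridline: x 0.5901, y 2.4341 (then +1.0353 / +3.8637)
    (4,4) via x @ 0.5901
    (3,4) via x @ 1.6254
    (3,3) via y @ 2.4341
    (2,3) via x @ 2.6607
    (1,3) via x @ 3.6959
    (0,3) via x @ 4.7312  # hit
  → r_3 = 4.7312
beam 4: φ=45°, α=240°
  direction (-0.5000, -0.8660); cell (5,4); t to first gridline: x 1.1400, y 0.7275 (then +2.0000 / +1.1547)
    (5,3) via y @ 0.7275
    (4,3) via x @ 1.1400  # hit
  → r_4 = 1.1400
beam 5: φ=90°, α=285°
  direction (0.2588, -0.9659); cell (5,4); t to first gridline: x 1.6614, y 0.6522 (then +3.8637 / +1.0353)
    (5,3) via y @ 0.6522
    (6,3) via x @ 1.6614
    (6,2) via y @ 1.6875  # hit
  → r_5 = 1.6875

ranges = [3.4889, 2.7400, 4.7312, 1.1400, 1.6875]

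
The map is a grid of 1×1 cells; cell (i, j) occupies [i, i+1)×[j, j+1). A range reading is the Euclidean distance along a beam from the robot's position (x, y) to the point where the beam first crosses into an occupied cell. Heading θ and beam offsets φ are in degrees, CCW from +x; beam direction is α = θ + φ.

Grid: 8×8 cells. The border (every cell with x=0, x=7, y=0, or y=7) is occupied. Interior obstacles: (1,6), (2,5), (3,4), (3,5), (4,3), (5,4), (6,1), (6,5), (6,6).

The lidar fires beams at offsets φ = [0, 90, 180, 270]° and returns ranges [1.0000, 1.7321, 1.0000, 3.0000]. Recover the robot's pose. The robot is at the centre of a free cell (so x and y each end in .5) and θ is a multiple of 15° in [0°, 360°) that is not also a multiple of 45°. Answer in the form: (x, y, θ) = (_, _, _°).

(x, y, θ) = (5.5, 2.5, 300°)

Candidates: 27 free-cell centres × 16 headings = 432 poses. Raycast each; keep the one whose scan matches to 4 dp.
  (1.5, 4.5, 255°): beam 1 = 1.9319 ≠ 1.0000 ✗
  (4.5, 2.5, 15°): beam 1 = 2.5882 ≠ 1.0000 ✗
  (6.5, 4.5, 30°): beam 1 = 0.5774 ≠ 1.0000 ✗
  (6.5, 3.5, 210°): beam 1 = 5.0000 ≠ 1.0000 ✗
  …
  (5.5, 2.5, 300°): r_1=1.0000, r_2=1.7321, r_3=1.0000, r_4=3.0000 — all match ✓
Only this pose fits every beam.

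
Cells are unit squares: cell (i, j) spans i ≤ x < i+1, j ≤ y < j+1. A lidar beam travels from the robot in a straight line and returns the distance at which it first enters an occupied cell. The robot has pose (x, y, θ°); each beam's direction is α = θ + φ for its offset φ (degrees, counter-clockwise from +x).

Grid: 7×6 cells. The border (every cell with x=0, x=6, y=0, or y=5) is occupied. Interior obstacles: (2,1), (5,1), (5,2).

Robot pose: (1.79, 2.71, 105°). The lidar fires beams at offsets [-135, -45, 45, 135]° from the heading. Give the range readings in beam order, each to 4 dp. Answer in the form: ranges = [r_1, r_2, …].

beam 1: φ=-135°, α=330°
  direction (0.8660, -0.5000); cell (1,2); t to first gridline: x 0.2425, y 1.4200 (then +1.1547 / +2.0000)
    (2,2) via x @ 0.2425
    (3,2) via x @ 1.3972
    (3,1) via y @ 1.4200
    (4,1) via x @ 2.5519
    (4,0) via y @ 3.4200  # hit
  → r_1 = 3.4200
beam 2: φ=-45°, α=60°
  direction (0.5000, 0.8660); cell (1,2); t to first gridline: x 0.4200, y 0.3349 (then +2.0000 / +1.1547)
    (1,3) via y @ 0.3349
    (2,3) via x @ 0.4200
    (2,4) via y @ 1.4896
    (3,4) via x @ 2.4200
    (3,5) via y @ 2.6443  # hit
  → r_2 = 2.6443
beam 3: φ=45°, α=150°
  direction (-0.8660, 0.5000); cell (1,2); t to first gridline: x 0.9122, y 0.5800 (then +1.1547 / +2.0000)
    (1,3) via y @ 0.5800
    (0,3) via x @ 0.9122  # hit
  → r_3 = 0.9122
beam 4: φ=135°, α=240°
  direction (-0.5000, -0.8660); cell (1,2); t to first gridline: x 1.5800, y 0.8198 (then +2.0000 / +1.1547)
    (1,1) via y @ 0.8198
    (0,1) via x @ 1.5800  # hit
  → r_4 = 1.5800

ranges = [3.4200, 2.6443, 0.9122, 1.5800]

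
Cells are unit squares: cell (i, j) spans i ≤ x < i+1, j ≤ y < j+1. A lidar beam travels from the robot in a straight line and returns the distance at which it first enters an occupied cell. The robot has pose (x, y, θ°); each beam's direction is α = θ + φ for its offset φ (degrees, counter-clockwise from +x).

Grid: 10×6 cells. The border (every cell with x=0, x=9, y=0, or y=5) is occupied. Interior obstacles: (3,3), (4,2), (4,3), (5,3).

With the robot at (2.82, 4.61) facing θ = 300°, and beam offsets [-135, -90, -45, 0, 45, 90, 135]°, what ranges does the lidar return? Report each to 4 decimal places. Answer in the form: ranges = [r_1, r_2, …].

ranges = [1.5068, 2.1016, 3.7373, 0.7044, 2.3569, 0.7800, 0.4038]

beam 1: φ=-135°, α=165°
  d=(-0.9659,0.2588)  start (2,4)  tX=0.8489 tY=1.5068  stride 1/|dx|=1.0353 1/|dy|=3.8637
    cross x-line → (1,4), t=0.8489
    cross y-line → (1,5), t=1.5068 (wall)
  → r_1 = 1.5068
beam 2: φ=-90°, α=210°
  d=(-0.8660,-0.5000)  start (2,4)  tX=0.9469 tY=1.2200  stride 1/|dx|=1.1547 1/|dy|=2.0000
    cross x-line → (1,4), t=0.9469
    cross y-line → (1,3), t=1.2200
    cross x-line → (0,3), t=2.1016 (wall)
  → r_2 = 2.1016
beam 3: φ=-45°, α=255°
  d=(-0.2588,-0.9659)  start (2,4)  tX=3.1682 tY=0.6315  stride 1/|dx|=3.8637 1/|dy|=1.0353
    cross y-line → (2,3), t=0.6315
    cross y-line → (2,2), t=1.6668
    cross y-line → (2,1), t=2.7021
    cross x-line → (1,1), t=3.1682
    cross y-line → (1,0), t=3.7373 (wall)
  → r_3 = 3.7373
beam 4: φ=0°, α=300°
  d=(0.5000,-0.8660)  start (2,4)  tX=0.3600 tY=0.7044  stride 1/|dx|=2.0000 1/|dy|=1.1547
    cross x-line → (3,4), t=0.3600
    cross y-line → (3,3), t=0.7044 (wall)
  → r_4 = 0.7044
beam 5: φ=45°, α=345°
  d=(0.9659,-0.2588)  start (2,4)  tX=0.1863 tY=2.3569  stride 1/|dx|=1.0353 1/|dy|=3.8637
    cross x-line → (3,4), t=0.1863
    cross x-line → (4,4), t=1.2216
    cross x-line → (5,4), t=2.2569
    cross y-line → (5,3), t=2.3569 (wall)
  → r_5 = 2.3569
beam 6: φ=90°, α=30°
  d=(0.8660,0.5000)  start (2,4)  tX=0.2078 tY=0.7800  stride 1/|dx|=1.1547 1/|dy|=2.0000
    cross x-line → (3,4), t=0.2078
    cross y-line → (3,5), t=0.7800 (wall)
  → r_6 = 0.7800
beam 7: φ=135°, α=75°
  d=(0.2588,0.9659)  start (2,4)  tX=0.6955 tY=0.4038  stride 1/|dx|=3.8637 1/|dy|=1.0353
    cross y-line → (2,5), t=0.4038 (wall)
  → r_7 = 0.4038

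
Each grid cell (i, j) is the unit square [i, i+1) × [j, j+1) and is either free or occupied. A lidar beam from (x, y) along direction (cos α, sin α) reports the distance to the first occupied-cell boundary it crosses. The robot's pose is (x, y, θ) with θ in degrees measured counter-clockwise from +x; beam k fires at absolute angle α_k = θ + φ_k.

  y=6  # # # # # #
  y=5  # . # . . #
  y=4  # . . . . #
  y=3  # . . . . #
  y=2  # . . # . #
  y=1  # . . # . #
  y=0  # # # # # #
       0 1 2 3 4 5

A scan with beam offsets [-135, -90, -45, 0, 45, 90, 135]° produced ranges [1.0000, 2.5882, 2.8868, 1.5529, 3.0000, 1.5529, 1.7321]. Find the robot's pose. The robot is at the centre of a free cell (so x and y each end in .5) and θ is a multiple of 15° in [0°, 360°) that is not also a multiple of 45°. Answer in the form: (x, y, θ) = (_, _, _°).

(x, y, θ) = (3.5, 4.5, 255°)

Candidates: 17 free-cell centres × 16 headings = 272 poses. Raycast each; keep the one whose scan matches to 4 dp.
  (2.5, 1.5, 15°): beam 1 = 0.5774 ≠ 1.0000 ✗
  (2.5, 3.5, 15°): beam 1 = 2.8868 ≠ 1.0000 ✗
  (4.5, 1.5, 195°): beam 2 = 4.6587 ≠ 2.5882 ✗
  …
  (3.5, 4.5, 255°): r_1=1.0000, r_2=2.5882, r_3=2.8868, r_4=1.5529, r_5=3.0000, r_6=1.5529, r_7=1.7321 — all match ✓
Unique over the lattice → pose = (3.5, 4.5, 255°).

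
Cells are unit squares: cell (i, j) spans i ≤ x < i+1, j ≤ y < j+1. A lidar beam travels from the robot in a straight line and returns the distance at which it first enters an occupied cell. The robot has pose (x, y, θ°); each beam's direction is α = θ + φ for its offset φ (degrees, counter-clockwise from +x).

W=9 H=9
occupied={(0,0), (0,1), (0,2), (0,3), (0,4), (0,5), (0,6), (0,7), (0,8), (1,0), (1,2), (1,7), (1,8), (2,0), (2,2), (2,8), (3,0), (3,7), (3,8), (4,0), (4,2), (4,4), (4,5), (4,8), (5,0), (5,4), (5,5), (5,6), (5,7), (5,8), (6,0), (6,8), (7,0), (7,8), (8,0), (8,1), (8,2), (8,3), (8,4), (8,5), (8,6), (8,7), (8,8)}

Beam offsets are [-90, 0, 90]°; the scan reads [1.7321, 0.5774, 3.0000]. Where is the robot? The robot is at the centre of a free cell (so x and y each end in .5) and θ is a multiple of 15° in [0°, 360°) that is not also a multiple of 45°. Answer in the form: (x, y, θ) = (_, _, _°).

Enumerate (i+0.5, j+0.5, θ) over the 38 free cells and 16 admissible headings. For each, cast all 3 beams and compare to the given ranges.
  (7.5, 6.5, 105°): beam 1 = 0.5176 ≠ 1.7321 ✗
  (6.5, 1.5, 210°): beam 1 = 2.8868 ≠ 1.7321 ✗
  (2.5, 6.5, 150°): beam 1 = 1.0000 ≠ 1.7321 ✗
  (5.5, 2.5, 15°): beam 1 = 1.5529 ≠ 1.7321 ✗
  …
  (3.5, 4.5, 30°): r_1=1.7321, r_2=0.5774, r_3=3.0000 — all match ✓
Only this pose fits every beam.

(x, y, θ) = (3.5, 4.5, 30°)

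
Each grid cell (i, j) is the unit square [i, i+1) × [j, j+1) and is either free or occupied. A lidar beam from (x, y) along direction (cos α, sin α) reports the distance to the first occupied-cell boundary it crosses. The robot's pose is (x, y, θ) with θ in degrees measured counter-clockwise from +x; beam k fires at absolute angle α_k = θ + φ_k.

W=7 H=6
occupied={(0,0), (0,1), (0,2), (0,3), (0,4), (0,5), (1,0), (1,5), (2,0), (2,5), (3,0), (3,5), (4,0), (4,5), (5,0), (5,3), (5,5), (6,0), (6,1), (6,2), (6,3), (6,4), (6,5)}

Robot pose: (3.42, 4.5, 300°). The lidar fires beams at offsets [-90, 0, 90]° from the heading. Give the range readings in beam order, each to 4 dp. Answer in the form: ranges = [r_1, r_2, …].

beam 1: φ=-90°, α=210°
  d=(-0.8660,-0.5000)  start (3,4)  tX=0.4850 tY=1.0000  stride 1/|dx|=1.1547 1/|dy|=2.0000
    cross x-line → (2,4), t=0.4850
    cross y-line → (2,3), t=1.0000
    cross x-line → (1,3), t=1.6397
    cross x-line → (0,3), t=2.7944 (wall)
  → r_1 = 2.7944
beam 2: φ=0°, α=300°
  d=(0.5000,-0.8660)  start (3,4)  tX=1.1600 tY=0.5774  stride 1/|dx|=2.0000 1/|dy|=1.1547
    cross y-line → (3,3), t=0.5774
    cross x-line → (4,3), t=1.1600
    cross y-line → (4,2), t=1.7321
    cross y-line → (4,1), t=2.8868
    cross x-line → (5,1), t=3.1600
    cross y-line → (5,0), t=4.0415 (wall)
  → r_2 = 4.0415
beam 3: φ=90°, α=30°
  d=(0.8660,0.5000)  start (3,4)  tX=0.6697 tY=1.0000  stride 1/|dx|=1.1547 1/|dy|=2.0000
    cross x-line → (4,4), t=0.6697
    cross y-line → (4,5), t=1.0000 (wall)
  → r_3 = 1.0000

ranges = [2.7944, 4.0415, 1.0000]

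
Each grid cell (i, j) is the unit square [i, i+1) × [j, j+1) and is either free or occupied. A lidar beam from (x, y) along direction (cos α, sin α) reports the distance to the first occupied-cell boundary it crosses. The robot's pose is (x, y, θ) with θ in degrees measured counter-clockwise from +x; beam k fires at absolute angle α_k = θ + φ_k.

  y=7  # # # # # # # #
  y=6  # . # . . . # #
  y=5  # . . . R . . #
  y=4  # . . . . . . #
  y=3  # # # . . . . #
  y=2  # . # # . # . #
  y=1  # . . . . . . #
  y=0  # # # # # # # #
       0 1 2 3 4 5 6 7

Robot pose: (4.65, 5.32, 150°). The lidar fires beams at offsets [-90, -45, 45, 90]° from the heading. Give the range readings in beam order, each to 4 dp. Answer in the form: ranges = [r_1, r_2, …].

ranges = [1.9399, 1.7393, 3.7788, 2.6789]

beam 1: φ=-90°, α=60°
  d=(0.5000,0.8660)  start (4,5)  tX=0.7000 tY=0.7852  stride 1/|dx|=2.0000 1/|dy|=1.1547
    cross x-line → (5,5), t=0.7000
    cross y-line → (5,6), t=0.7852
    cross y-line → (5,7), t=1.9399 (wall)
  → r_1 = 1.9399
beam 2: φ=-45°, α=105°
  d=(-0.2588,0.9659)  start (4,5)  tX=2.5114 tY=0.7040  stride 1/|dx|=3.8637 1/|dy|=1.0353
    cross y-line → (4,6), t=0.7040
    cross y-line → (4,7), t=1.7393 (wall)
  → r_2 = 1.7393
beam 3: φ=45°, α=195°
  d=(-0.9659,-0.2588)  start (4,5)  tX=0.6729 tY=1.2364  stride 1/|dx|=1.0353 1/|dy|=3.8637
    cross x-line → (3,5), t=0.6729
    cross y-line → (3,4), t=1.2364
    cross x-line → (2,4), t=1.7082
    cross x-line → (1,4), t=2.7435
    cross x-line → (0,4), t=3.7788 (wall)
  → r_3 = 3.7788
beam 4: φ=90°, α=240°
  d=(-0.5000,-0.8660)  start (4,5)  tX=1.3000 tY=0.3695  stride 1/|dx|=2.0000 1/|dy|=1.1547
    cross y-line → (4,4), t=0.3695
    cross x-line → (3,4), t=1.3000
    cross y-line → (3,3), t=1.5242
    cross y-line → (3,2), t=2.6789 (wall)
  → r_4 = 2.6789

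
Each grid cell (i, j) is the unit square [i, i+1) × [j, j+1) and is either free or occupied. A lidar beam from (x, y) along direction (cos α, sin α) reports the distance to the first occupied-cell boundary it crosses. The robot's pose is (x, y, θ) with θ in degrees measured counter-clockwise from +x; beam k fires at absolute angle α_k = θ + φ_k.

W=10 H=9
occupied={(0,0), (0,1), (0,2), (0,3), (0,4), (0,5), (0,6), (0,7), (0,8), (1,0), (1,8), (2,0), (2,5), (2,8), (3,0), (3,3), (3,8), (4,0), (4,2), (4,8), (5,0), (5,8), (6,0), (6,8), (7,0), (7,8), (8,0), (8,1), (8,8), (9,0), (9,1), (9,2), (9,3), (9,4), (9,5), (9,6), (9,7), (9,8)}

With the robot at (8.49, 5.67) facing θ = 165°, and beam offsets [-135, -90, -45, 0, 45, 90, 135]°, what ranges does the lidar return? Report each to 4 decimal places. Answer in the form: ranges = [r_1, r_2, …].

beam 1: φ=-135°, α=30°
  direction (0.8660, 0.5000); cell (8,5); t to first gridline: x 0.5889, y 0.6600 (then +1.1547 / +2.0000)
    (9,5) via x @ 0.5889  # hit
  → r_1 = 0.5889
beam 2: φ=-90°, α=75°
  direction (0.2588, 0.9659); cell (8,5); t to first gridline: x 1.9705, y 0.3416 (then +3.8637 / +1.0353)
    (8,6) via y @ 0.3416
    (8,7) via y @ 1.3769
    (9,7) via x @ 1.9705  # hit
  → r_2 = 1.9705
beam 3: φ=-45°, α=120°
  direction (-0.5000, 0.8660); cell (8,5); t to first gridline: x 0.9800, y 0.3811 (then +2.0000 / +1.1547)
    (8,6) via y @ 0.3811
    (7,6) via x @ 0.9800
    (7,7) via y @ 1.5358
    (7,8) via y @ 2.6905  # hit
  → r_3 = 2.6905
beam 4: φ=0°, α=165°
  direction (-0.9659, 0.2588); cell (8,5); t to first gridline: x 0.5073, y 1.2750 (then +1.0353 / +3.8637)
    (7,5) via x @ 0.5073
    (7,6) via y @ 1.2750
    (6,6) via x @ 1.5426
    (5,6) via x @ 2.5778
    (4,6) via x @ 3.6131
    (3,6) via x @ 4.6484
    (3,7) via y @ 5.1387
    (2,7) via x @ 5.6837
    (1,7) via x @ 6.7189
    (0,7) via x @ 7.7542  # hit
  → r_4 = 7.7542
beam 5: φ=45°, α=210°
  direction (-0.8660, -0.5000); cell (8,5); t to first gridline: x 0.5658, y 1.3400 (then +1.1547 / +2.0000)
    (7,5) via x @ 0.5658
    (7,4) via y @ 1.3400
    (6,4) via x @ 1.7205
    (5,4) via x @ 2.8752
    (5,3) via y @ 3.3400
    (4,3) via x @ 4.0299
    (3,3) via x @ 5.1846  # hit
  → r_5 = 5.1846
beam 6: φ=90°, α=255°
  direction (-0.2588, -0.9659); cell (8,5); t to first gridline: x 1.8932, y 0.6936 (then +3.8637 / +1.0353)
    (8,4) via y @ 0.6936
    (8,3) via y @ 1.7289
    (7,3) via x @ 1.8932
    (7,2) via y @ 2.7642
    (7,1) via y @ 3.7995
    (7,0) via y @ 4.8347  # hit
  → r_6 = 4.8347
beam 7: φ=135°, α=300°
  direction (0.5000, -0.8660); cell (8,5); t to first gridline: x 1.0200, y 0.7736 (then +2.0000 / +1.1547)
    (8,4) via y @ 0.7736
    (9,4) via x @ 1.0200  # hit
  → r_7 = 1.0200

ranges = [0.5889, 1.9705, 2.6905, 7.7542, 5.1846, 4.8347, 1.0200]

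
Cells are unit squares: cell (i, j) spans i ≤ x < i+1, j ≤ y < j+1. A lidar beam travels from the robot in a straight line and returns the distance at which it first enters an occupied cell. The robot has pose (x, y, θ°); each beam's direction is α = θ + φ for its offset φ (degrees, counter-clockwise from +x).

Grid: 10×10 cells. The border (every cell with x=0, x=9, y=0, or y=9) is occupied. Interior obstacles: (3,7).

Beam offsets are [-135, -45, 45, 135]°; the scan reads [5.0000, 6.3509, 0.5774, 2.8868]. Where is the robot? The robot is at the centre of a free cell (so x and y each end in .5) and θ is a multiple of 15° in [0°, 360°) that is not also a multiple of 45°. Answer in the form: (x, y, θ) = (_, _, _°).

(x, y, θ) = (3.5, 6.5, 15°)

The pose lattice has 63·16 = 1008 candidates. Test each by forward raycasting.
  (8.5, 3.5, 285°): beam 1 = 8.6603 ≠ 5.0000 ✗
  (6.5, 6.5, 330°): beam 1 = 5.6940 ≠ 5.0000 ✗
  (2.5, 6.5, 105°): beam 1 = 7.5056 ≠ 5.0000 ✗
  (1.5, 6.5, 255°): beam 1 = 1.0000 ≠ 5.0000 ✗
  …
  (3.5, 6.5, 15°): r_1=5.0000, r_2=6.3509, r_3=0.5774, r_4=2.8868 — all match ✓
Only this pose fits every beam.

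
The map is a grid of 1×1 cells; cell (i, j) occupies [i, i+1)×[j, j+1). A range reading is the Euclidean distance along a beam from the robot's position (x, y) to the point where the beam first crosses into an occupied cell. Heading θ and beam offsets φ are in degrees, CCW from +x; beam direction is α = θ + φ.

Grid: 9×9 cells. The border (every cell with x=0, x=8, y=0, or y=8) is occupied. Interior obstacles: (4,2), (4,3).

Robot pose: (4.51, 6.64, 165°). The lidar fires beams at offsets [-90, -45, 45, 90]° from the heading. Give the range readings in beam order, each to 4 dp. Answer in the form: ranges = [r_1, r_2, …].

ranges = [1.4080, 1.5704, 4.0530, 5.8390]

beam 1: φ=-90°, α=75°
  d=(0.2588,0.9659)  start (4,6)  tX=1.8932 tY=0.3727  stride 1/|dx|=3.8637 1/|dy|=1.0353
    cross y-line → (4,7), t=0.3727
    cross y-line → (4,8), t=1.4080 (wall)
  → r_1 = 1.4080
beam 2: φ=-45°, α=120°
  d=(-0.5000,0.8660)  start (4,6)  tX=1.0200 tY=0.4157  stride 1/|dx|=2.0000 1/|dy|=1.1547
    cross y-line → (4,7), t=0.4157
    cross x-line → (3,7), t=1.0200
    cross y-line → (3,8), t=1.5704 (wall)
  → r_2 = 1.5704
beam 3: φ=45°, α=210°
  d=(-0.8660,-0.5000)  start (4,6)  tX=0.5889 tY=1.2800  stride 1/|dx|=1.1547 1/|dy|=2.0000
    cross x-line → (3,6), t=0.5889
    cross y-line → (3,5), t=1.2800
    cross x-line → (2,5), t=1.7436
    cross x-line → (1,5), t=2.8983
    cross y-line → (1,4), t=3.2800
    cross x-line → (0,4), t=4.0530 (wall)
  → r_3 = 4.0530
beam 4: φ=90°, α=255°
  d=(-0.2588,-0.9659)  start (4,6)  tX=1.9705 tY=0.6626  stride 1/|dx|=3.8637 1/|dy|=1.0353
    cross y-line → (4,5), t=0.6626
    cross y-line → (4,4), t=1.6979
    cross x-line → (3,4), t=1.9705
    cross y-line → (3,3), t=2.7331
    cross y-line → (3,2), t=3.7684
    cross y-line → (3,1), t=4.8037
    cross x-line → (2,1), t=5.8342
    cross y-line → (2,0), t=5.8390 (wall)
  → r_4 = 5.8390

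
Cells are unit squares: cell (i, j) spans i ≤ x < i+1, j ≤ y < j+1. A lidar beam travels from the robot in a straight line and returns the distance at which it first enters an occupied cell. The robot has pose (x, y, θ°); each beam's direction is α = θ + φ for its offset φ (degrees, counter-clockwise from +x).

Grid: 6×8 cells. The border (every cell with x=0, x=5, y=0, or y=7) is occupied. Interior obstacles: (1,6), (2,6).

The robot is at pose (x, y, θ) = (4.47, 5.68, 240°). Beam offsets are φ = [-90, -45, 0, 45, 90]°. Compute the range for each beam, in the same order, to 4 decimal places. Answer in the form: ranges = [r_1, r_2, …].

beam 1: φ=-90°, α=150°
  d=(-0.8660,0.5000)  start (4,5)  tX=0.5427 tY=0.6400  stride 1/|dx|=1.1547 1/|dy|=2.0000
    cross x-line → (3,5), t=0.5427
    cross y-line → (3,6), t=0.6400
    cross x-line → (2,6), t=1.6974 (wall)
  → r_1 = 1.6974
beam 2: φ=-45°, α=195°
  d=(-0.9659,-0.2588)  start (4,5)  tX=0.4866 tY=2.6273  stride 1/|dx|=1.0353 1/|dy|=3.8637
    cross x-line → (3,5), t=0.4866
    cross x-line → (2,5), t=1.5219
    cross x-line → (1,5), t=2.5571
    cross y-line → (1,4), t=2.6273
    cross x-line → (0,4), t=3.5924 (wall)
  → r_2 = 3.5924
beam 3: φ=0°, α=240°
  d=(-0.5000,-0.8660)  start (4,5)  tX=0.9400 tY=0.7852  stride 1/|dx|=2.0000 1/|dy|=1.1547
    cross y-line → (4,4), t=0.7852
    cross x-line → (3,4), t=0.9400
    cross y-line → (3,3), t=1.9399
    cross x-line → (2,3), t=2.9400
    cross y-line → (2,2), t=3.0946
    cross y-line → (2,1), t=4.2493
    cross x-line → (1,1), t=4.9400
    cross y-line → (1,0), t=5.4040 (wall)
  → r_3 = 5.4040
beam 4: φ=45°, α=285°
  d=(0.2588,-0.9659)  start (4,5)  tX=2.0478 tY=0.7040  stride 1/|dx|=3.8637 1/|dy|=1.0353
    cross y-line → (4,4), t=0.7040
    cross y-line → (4,3), t=1.7393
    cross x-line → (5,3), t=2.0478 (wall)
  → r_4 = 2.0478
beam 5: φ=90°, α=330°
  d=(0.8660,-0.5000)  start (4,5)  tX=0.6120 tY=1.3600  stride 1/|dx|=1.1547 1/|dy|=2.0000
    cross x-line → (5,5), t=0.6120 (wall)
  → r_5 = 0.6120

ranges = [1.6974, 3.5924, 5.4040, 2.0478, 0.6120]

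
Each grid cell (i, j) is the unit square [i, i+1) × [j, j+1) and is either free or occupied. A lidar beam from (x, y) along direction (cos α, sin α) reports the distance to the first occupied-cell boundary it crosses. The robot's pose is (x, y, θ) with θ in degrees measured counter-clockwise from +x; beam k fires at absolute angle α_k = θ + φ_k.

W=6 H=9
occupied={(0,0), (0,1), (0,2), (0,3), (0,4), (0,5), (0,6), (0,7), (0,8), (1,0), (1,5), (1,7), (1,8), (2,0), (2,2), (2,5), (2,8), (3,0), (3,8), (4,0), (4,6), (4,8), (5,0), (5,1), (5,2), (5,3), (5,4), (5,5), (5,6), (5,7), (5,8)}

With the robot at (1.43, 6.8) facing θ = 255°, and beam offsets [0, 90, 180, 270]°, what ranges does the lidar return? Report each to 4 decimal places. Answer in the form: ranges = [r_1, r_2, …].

ranges = [0.8282, 2.6607, 0.2071, 0.4452]

beam 1: φ=0°, α=255°
  direction (-0.2588, -0.9659); cell (1,6); t to first gridline: x 1.6614, y 0.8282 (then +3.8637 / +1.0353)
    (1,5) via y @ 0.8282  # hit
  → r_1 = 0.8282
beam 2: φ=90°, α=345°
  direction (0.9659, -0.2588); cell (1,6); t to first gridline: x 0.5901, y 3.0910 (then +1.0353 / +3.8637)
    (2,6) via x @ 0.5901
    (3,6) via x @ 1.6254
    (4,6) via x @ 2.6607  # hit
  → r_2 = 2.6607
beam 3: φ=180°, α=75°
  direction (0.2588, 0.9659); cell (1,6); t to first gridline: x 2.2023, y 0.2071 (then +3.8637 / +1.0353)
    (1,7) via y @ 0.2071  # hit
  → r_3 = 0.2071
beam 4: φ=270°, α=165°
  direction (-0.9659, 0.2588); cell (1,6); t to first gridline: x 0.4452, y 0.7727 (then +1.0353 / +3.8637)
    (0,6) via x @ 0.4452  # hit
  → r_4 = 0.4452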